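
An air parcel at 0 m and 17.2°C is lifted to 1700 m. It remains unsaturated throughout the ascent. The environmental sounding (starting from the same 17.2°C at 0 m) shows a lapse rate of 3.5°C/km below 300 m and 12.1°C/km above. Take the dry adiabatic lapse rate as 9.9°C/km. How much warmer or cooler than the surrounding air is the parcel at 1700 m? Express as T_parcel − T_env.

Parcel:
  From 0 m to 1700 m (dry): cools by 9.9 × 1.7 = 16.83°C, giving 0.37°C.
Environment:
  From 0 m to 300 m (environment, lower layer): cools by 3.5 × 0.3 = 1.05°C, giving 16.15°C.
  From 300 m to 1700 m (environment, upper layer): cools by 12.1 × 1.4 = 16.94°C, giving -0.79°C.
T_parcel − T_env = 0.37 − (-0.79) = +1.16°C

+1.16°C (parcel warmer than environment)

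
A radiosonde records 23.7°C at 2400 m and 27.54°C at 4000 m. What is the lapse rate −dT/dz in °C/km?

Γ = −ΔT/Δz = (23.7 − 27.54) / (4000 − 2400) m
  = -3.84°C / 1.6 km = -2.4°C/km

-2.4°C/km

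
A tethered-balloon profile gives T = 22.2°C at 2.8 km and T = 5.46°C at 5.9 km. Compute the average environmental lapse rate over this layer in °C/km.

5.4°C/km

Γ = −ΔT/Δz = (22.2 − 5.46) / (5900 − 2800) m
  = 16.74°C / 3.1 km = 5.4°C/km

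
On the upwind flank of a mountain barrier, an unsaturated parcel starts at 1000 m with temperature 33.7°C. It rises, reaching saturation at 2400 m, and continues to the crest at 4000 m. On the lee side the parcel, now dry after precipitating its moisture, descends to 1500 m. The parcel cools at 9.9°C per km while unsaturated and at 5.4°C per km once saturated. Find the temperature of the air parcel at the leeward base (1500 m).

From 1000 m to 2400 m (dry): cools by 9.9 × 1.4 = 13.86°C, giving 19.84°C.
From 2400 m to 4000 m (saturated): cools by 5.4 × 1.6 = 8.64°C, giving 11.2°C.
From 4000 m to 1500 m (dry descent): warms by 9.9 × 2.5 = 24.75°C, giving 35.95°C.

35.95°C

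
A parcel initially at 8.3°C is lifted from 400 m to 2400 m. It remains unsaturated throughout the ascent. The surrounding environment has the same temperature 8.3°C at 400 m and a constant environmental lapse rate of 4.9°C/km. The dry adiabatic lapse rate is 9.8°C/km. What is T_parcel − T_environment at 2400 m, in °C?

-9.8°C (parcel cooler than environment)

Parcel:
  400 → 2400 m (dry, 9.8°C/km): ΔT = -9.8 × 2 = -19.6°C → T = -11.3°C
Environment:
  400 → 2400 m (environment, 4.9°C/km): ΔT = -4.9 × 2 = -9.8°C → T = -1.5°C
T_parcel − T_env = -11.3 − (-1.5) = -9.8°C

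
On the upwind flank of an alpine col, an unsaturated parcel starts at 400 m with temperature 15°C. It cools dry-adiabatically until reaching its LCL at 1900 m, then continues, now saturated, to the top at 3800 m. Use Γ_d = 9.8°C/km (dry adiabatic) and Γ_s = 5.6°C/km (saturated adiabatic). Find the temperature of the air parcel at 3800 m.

From 400 m to 1900 m (dry): cools by 9.8 × 1.5 = 14.7°C, giving 0.3°C.
From 1900 m to 3800 m (saturated): cools by 5.6 × 1.9 = 10.64°C, giving -10.34°C.

-10.34°C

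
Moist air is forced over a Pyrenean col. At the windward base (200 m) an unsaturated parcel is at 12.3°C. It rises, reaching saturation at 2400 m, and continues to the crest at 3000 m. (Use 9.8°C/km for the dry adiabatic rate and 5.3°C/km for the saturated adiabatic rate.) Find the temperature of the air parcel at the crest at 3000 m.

From 200 m to 2400 m (dry): cools by 9.8 × 2.2 = 21.56°C, giving -9.26°C.
From 2400 m to 3000 m (saturated): cools by 5.3 × 0.6 = 3.18°C, giving -12.44°C.

-12.44°C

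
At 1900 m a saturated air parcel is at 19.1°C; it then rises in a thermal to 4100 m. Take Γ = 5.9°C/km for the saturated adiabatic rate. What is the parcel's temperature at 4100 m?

6.12°C

From 1900 m to 4100 m (saturated adiabatic): cools by 5.9 × 2.2 = 12.98°C, giving 6.12°C.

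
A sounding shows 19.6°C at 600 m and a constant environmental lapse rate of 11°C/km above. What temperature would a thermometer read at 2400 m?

-0.2°C

600 → 2400 m (environmental, 11°C/km): ΔT = -11 × 1.8 = -19.8°C → T = -0.2°C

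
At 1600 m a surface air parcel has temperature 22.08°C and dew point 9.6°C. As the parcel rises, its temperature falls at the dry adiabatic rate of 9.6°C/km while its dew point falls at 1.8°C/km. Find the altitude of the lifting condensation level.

3200 m

T and T_d converge at 9.6 − 1.8 = 7.8°C per km
Height above start = (22.08 − 9.6) / 7.8 = 1.6 km
LCL altitude = 1600 m + 1600 m = 3200 m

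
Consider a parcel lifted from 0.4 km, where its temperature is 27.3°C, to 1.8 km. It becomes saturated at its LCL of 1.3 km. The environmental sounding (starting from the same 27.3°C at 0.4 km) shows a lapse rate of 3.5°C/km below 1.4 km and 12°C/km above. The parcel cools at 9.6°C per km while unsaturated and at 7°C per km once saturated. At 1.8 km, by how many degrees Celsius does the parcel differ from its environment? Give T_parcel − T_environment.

-3.84°C (parcel cooler than environment)

Parcel:
  From 400 m to 1300 m (dry): cools by 9.6 × 0.9 = 8.64°C, giving 18.66°C.
  From 1300 m to 1800 m (saturated): cools by 7 × 0.5 = 3.5°C, giving 15.16°C.
Environment:
  From 400 m to 1400 m (environment, lower layer): cools by 3.5 × 1 = 3.5°C, giving 23.8°C.
  From 1400 m to 1800 m (environment, upper layer): cools by 12 × 0.4 = 4.8°C, giving 19°C.
T_parcel − T_env = 15.16 − 19 = -3.84°C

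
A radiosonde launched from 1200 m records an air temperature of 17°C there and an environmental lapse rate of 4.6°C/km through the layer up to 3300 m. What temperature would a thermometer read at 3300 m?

7.34°C

From 1200 m to 3300 m (environmental): cools by 4.6 × 2.1 = 9.66°C, giving 7.34°C.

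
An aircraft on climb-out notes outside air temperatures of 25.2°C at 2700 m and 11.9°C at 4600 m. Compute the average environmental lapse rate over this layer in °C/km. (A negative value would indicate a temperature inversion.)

7°C/km

Γ = −ΔT/Δz = (25.2 − 11.9) / (4600 − 2700) m
  = 13.3°C / 1.9 km = 7°C/km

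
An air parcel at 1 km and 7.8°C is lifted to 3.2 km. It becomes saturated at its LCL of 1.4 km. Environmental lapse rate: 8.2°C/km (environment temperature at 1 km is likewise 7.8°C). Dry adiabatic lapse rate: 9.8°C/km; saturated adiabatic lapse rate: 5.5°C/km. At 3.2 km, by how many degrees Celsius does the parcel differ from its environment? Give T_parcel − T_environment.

Parcel:
  From 1000 m to 1400 m (dry): cools by 9.8 × 0.4 = 3.92°C, giving 3.88°C.
  From 1400 m to 3200 m (saturated): cools by 5.5 × 1.8 = 9.9°C, giving -6.02°C.
Environment:
  From 1000 m to 3200 m (environment): cools by 8.2 × 2.2 = 18.04°C, giving -10.24°C.
T_parcel − T_env = -6.02 − (-10.24) = +4.22°C

+4.22°C (parcel warmer than environment)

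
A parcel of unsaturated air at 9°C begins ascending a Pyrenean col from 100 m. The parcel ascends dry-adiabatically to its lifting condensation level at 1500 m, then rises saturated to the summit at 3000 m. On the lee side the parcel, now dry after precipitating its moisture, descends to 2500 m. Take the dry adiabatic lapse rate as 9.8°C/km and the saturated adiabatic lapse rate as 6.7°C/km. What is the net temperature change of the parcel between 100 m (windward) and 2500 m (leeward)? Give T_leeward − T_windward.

-18.87°C

100–1500 m, dry: Δz = 1.4 km ⇒ ΔT = -13.72°C; T = -4.72°C
1500–3000 m, saturated: Δz = 1.5 km ⇒ ΔT = -10.05°C; T = -14.77°C
3000–2500 m, dry descent: Δz = 0.5 km ⇒ ΔT = +4.9°C; T = -9.87°C
Net change vs windward start: -9.87 − 9 = -18.87°C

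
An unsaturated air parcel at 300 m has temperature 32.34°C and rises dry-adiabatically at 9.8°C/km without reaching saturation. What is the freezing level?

3600 m

Height above start = (32.34 − 0) / 9.8 = 3.3 km
Altitude = 300 m + 3300 m = 3600 m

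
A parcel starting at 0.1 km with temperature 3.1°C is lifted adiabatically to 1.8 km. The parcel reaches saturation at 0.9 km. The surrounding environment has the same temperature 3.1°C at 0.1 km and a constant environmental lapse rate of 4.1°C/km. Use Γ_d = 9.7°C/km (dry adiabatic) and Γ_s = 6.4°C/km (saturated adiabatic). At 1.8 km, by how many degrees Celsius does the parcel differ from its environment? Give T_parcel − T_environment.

-6.55°C (parcel cooler than environment)

Parcel:
  From 100 m to 900 m (dry): cools by 9.7 × 0.8 = 7.76°C, giving -4.66°C.
  From 900 m to 1800 m (saturated): cools by 6.4 × 0.9 = 5.76°C, giving -10.42°C.
Environment:
  From 100 m to 1800 m (environment): cools by 4.1 × 1.7 = 6.97°C, giving -3.87°C.
T_parcel − T_env = -10.42 − (-3.87) = -6.55°C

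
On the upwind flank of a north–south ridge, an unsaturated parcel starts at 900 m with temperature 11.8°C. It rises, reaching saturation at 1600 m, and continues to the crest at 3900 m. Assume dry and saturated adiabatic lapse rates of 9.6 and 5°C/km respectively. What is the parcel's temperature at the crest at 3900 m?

-6.42°C

900 → 1600 m (dry, 9.6°C/km): ΔT = -9.6 × 0.7 = -6.72°C → T = 5.08°C
1600 → 3900 m (saturated, 5°C/km): ΔT = -5 × 2.3 = -11.5°C → T = -6.42°C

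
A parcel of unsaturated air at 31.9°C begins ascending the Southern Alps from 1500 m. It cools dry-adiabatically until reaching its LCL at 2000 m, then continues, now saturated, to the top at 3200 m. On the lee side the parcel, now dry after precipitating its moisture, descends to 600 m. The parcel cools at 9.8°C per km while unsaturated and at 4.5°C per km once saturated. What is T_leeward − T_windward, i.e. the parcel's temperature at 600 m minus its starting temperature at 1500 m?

1500–2000 m, dry: Δz = 0.5 km ⇒ ΔT = -4.9°C; T = 27°C
2000–3200 m, saturated: Δz = 1.2 km ⇒ ΔT = -5.4°C; T = 21.6°C
3200–600 m, dry descent: Δz = 2.6 km ⇒ ΔT = +25.48°C; T = 47.08°C
Net change vs windward start: 47.08 − 31.9 = +15.18°C

+15.18°C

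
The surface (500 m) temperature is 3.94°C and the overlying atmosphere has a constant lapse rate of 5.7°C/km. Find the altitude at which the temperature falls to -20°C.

4700 m

Height above start = (3.94 − (-20)) / 5.7 = 4.2 km
Altitude = 500 m + 4200 m = 4700 m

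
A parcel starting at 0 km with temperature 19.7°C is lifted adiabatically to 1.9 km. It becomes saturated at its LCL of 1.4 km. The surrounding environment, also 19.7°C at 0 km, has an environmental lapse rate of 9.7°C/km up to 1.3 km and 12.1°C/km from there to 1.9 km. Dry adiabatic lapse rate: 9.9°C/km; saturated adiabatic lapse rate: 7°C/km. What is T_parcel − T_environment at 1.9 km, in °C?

Parcel:
  From 0 m to 1400 m (dry): cools by 9.9 × 1.4 = 13.86°C, giving 5.84°C.
  From 1400 m to 1900 m (saturated): cools by 7 × 0.5 = 3.5°C, giving 2.34°C.
Environment:
  From 0 m to 1300 m (environment, lower layer): cools by 9.7 × 1.3 = 12.61°C, giving 7.09°C.
  From 1300 m to 1900 m (environment, upper layer): cools by 12.1 × 0.6 = 7.26°C, giving -0.17°C.
T_parcel − T_env = 2.34 − (-0.17) = +2.51°C

+2.51°C (parcel warmer than environment)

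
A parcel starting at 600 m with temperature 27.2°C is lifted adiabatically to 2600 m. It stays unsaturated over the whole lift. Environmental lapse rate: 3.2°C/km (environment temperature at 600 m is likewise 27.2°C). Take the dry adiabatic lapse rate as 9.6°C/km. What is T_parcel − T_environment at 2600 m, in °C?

-12.8°C (parcel cooler than environment)

Parcel:
  600 → 2600 m (dry, 9.6°C/km): ΔT = -9.6 × 2 = -19.2°C → T = 8°C
Environment:
  600 → 2600 m (environment, 3.2°C/km): ΔT = -3.2 × 2 = -6.4°C → T = 20.8°C
T_parcel − T_env = 8 − 20.8 = -12.8°C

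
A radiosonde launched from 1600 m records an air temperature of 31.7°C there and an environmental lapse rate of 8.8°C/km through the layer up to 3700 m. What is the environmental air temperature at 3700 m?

Environmental to 3700 m: -8.8 × 2.1 km = -18.48°C, so T = 13.22°C.

13.22°C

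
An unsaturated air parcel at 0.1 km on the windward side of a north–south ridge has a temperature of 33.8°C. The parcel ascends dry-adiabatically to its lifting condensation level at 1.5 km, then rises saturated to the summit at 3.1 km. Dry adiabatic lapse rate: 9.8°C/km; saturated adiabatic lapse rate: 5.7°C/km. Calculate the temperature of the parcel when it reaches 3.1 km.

10.96°C

100–1500 m, dry: Δz = 1.4 km ⇒ ΔT = -13.72°C; T = 20.08°C
1500–3100 m, saturated: Δz = 1.6 km ⇒ ΔT = -9.12°C; T = 10.96°C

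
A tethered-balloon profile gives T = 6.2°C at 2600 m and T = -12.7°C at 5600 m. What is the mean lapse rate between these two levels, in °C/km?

6.3°C/km

Γ = −ΔT/Δz = (6.2 − (-12.7)) / (5600 − 2600) m
  = 18.9°C / 3 km = 6.3°C/km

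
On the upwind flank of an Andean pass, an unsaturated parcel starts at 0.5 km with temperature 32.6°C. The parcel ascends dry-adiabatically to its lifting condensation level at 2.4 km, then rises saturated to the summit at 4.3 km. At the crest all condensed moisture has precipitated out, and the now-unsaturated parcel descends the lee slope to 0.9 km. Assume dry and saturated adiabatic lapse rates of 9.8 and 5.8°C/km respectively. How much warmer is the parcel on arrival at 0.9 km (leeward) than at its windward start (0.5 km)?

500–2400 m, dry: Δz = 1.9 km ⇒ ΔT = -18.62°C; T = 13.98°C
2400–4300 m, saturated: Δz = 1.9 km ⇒ ΔT = -11.02°C; T = 2.96°C
4300–900 m, dry descent: Δz = 3.4 km ⇒ ΔT = +33.32°C; T = 36.28°C
Net change vs windward start: 36.28 − 32.6 = +3.68°C

+3.68°C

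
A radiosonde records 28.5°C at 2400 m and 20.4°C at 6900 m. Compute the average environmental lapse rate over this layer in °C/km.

1.8°C/km

Γ = −ΔT/Δz = (28.5 − 20.4) / (6900 − 2400) m
  = 8.1°C / 4.5 km = 1.8°C/km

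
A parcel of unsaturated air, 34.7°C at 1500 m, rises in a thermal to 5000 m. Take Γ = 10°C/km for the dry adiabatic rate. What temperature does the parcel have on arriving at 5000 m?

-0.3°C

From 1500 m to 5000 m (dry adiabatic): cools by 10 × 3.5 = 35°C, giving -0.3°C.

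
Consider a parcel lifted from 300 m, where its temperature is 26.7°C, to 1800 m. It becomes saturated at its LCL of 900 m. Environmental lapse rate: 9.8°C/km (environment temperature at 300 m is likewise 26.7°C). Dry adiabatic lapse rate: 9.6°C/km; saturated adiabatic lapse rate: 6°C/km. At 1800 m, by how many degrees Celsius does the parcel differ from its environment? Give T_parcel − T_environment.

+3.54°C (parcel warmer than environment)

Parcel:
  300 → 900 m (dry, 9.6°C/km): ΔT = -9.6 × 0.6 = -5.76°C → T = 20.94°C
  900 → 1800 m (saturated, 6°C/km): ΔT = -6 × 0.9 = -5.4°C → T = 15.54°C
Environment:
  300 → 1800 m (environment, 9.8°C/km): ΔT = -9.8 × 1.5 = -14.7°C → T = 12°C
T_parcel − T_env = 15.54 − 12 = +3.54°C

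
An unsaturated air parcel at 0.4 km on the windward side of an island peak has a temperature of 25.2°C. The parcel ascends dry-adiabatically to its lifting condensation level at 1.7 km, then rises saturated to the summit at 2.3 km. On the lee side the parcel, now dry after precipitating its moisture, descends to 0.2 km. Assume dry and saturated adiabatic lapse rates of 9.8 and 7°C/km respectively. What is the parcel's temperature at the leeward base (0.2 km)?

28.84°C

400–1700 m, dry: Δz = 1.3 km ⇒ ΔT = -12.74°C; T = 12.46°C
1700–2300 m, saturated: Δz = 0.6 km ⇒ ΔT = -4.2°C; T = 8.26°C
2300–200 m, dry descent: Δz = 2.1 km ⇒ ΔT = +20.58°C; T = 28.84°C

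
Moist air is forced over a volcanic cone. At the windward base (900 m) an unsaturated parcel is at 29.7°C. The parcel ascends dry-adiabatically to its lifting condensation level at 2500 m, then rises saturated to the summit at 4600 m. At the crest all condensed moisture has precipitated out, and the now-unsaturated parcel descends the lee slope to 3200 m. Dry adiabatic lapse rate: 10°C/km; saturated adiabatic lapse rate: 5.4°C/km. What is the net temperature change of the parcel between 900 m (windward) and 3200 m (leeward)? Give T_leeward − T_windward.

-13.34°C

900 → 2500 m (dry, 10°C/km): ΔT = -10 × 1.6 = -16°C → T = 13.7°C
2500 → 4600 m (saturated, 5.4°C/km): ΔT = -5.4 × 2.1 = -11.34°C → T = 2.36°C
4600 → 3200 m (dry descent, 10°C/km): ΔT = +10 × 1.4 = +14°C → T = 16.36°C
Net change vs windward start: 16.36 − 29.7 = -13.34°C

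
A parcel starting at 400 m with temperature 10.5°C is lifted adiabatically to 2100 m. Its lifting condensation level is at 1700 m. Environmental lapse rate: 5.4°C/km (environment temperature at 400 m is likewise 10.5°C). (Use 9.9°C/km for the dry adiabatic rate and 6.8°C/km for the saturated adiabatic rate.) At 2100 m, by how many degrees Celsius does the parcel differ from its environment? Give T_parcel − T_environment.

-6.41°C (parcel cooler than environment)

Parcel:
  From 400 m to 1700 m (dry): cools by 9.9 × 1.3 = 12.87°C, giving -2.37°C.
  From 1700 m to 2100 m (saturated): cools by 6.8 × 0.4 = 2.72°C, giving -5.09°C.
Environment:
  From 400 m to 2100 m (environment): cools by 5.4 × 1.7 = 9.18°C, giving 1.32°C.
T_parcel − T_env = -5.09 − 1.32 = -6.41°C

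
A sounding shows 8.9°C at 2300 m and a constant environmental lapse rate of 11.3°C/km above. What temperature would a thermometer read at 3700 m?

-6.92°C

2300–3700 m, environmental: Δz = 1.4 km ⇒ ΔT = -15.82°C; T = -6.92°C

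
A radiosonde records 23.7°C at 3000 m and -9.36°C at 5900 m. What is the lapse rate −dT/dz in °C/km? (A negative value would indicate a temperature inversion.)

11.4°C/km

Γ = −ΔT/Δz = (23.7 − (-9.36)) / (5900 − 3000) m
  = 33.06°C / 2.9 km = 11.4°C/km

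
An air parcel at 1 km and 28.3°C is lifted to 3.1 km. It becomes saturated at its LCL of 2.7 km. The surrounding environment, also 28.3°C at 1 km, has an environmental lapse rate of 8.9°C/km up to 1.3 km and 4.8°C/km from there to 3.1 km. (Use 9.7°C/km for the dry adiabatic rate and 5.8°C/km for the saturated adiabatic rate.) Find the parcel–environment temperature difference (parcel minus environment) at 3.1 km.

Parcel:
  Dry to 2700 m: -9.7 × 1.7 km = -16.49°C, so T = 11.81°C.
  Saturated to 3100 m: -5.8 × 0.4 km = -2.32°C, so T = 9.49°C.
Environment:
  Environment, lower layer to 1300 m: -8.9 × 0.3 km = -2.67°C, so T = 25.63°C.
  Environment, upper layer to 3100 m: -4.8 × 1.8 km = -8.64°C, so T = 16.99°C.
T_parcel − T_env = 9.49 − 16.99 = -7.5°C

-7.5°C (parcel cooler than environment)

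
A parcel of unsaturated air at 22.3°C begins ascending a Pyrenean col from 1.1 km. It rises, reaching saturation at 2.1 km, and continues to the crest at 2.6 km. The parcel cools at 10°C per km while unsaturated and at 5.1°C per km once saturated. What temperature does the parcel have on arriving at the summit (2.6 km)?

From 1100 m to 2100 m (dry): cools by 10 × 1 = 10°C, giving 12.3°C.
From 2100 m to 2600 m (saturated): cools by 5.1 × 0.5 = 2.55°C, giving 9.75°C.

9.75°C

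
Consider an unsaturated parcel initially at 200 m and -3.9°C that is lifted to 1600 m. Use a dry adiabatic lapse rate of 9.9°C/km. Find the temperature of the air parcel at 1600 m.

-17.76°C

Dry adiabatic to 1600 m: -9.9 × 1.4 km = -13.86°C, so T = -17.76°C.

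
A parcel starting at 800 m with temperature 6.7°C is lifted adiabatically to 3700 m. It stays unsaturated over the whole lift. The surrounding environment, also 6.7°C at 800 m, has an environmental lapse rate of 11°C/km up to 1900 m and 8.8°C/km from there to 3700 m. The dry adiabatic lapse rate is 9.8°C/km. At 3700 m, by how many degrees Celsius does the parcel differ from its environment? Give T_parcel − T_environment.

-0.48°C (parcel cooler than environment)

Parcel:
  From 800 m to 3700 m (dry): cools by 9.8 × 2.9 = 28.42°C, giving -21.72°C.
Environment:
  From 800 m to 1900 m (environment, lower layer): cools by 11 × 1.1 = 12.1°C, giving -5.4°C.
  From 1900 m to 3700 m (environment, upper layer): cools by 8.8 × 1.8 = 15.84°C, giving -21.24°C.
T_parcel − T_env = -21.72 − (-21.24) = -0.48°C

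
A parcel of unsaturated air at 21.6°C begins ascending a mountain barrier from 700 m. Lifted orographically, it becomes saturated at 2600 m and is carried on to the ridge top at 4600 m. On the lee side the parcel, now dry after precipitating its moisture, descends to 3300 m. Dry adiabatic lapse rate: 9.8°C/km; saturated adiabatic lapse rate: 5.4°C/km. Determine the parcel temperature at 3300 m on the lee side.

From 700 m to 2600 m (dry): cools by 9.8 × 1.9 = 18.62°C, giving 2.98°C.
From 2600 m to 4600 m (saturated): cools by 5.4 × 2 = 10.8°C, giving -7.82°C.
From 4600 m to 3300 m (dry descent): warms by 9.8 × 1.3 = 12.74°C, giving 4.92°C.

4.92°C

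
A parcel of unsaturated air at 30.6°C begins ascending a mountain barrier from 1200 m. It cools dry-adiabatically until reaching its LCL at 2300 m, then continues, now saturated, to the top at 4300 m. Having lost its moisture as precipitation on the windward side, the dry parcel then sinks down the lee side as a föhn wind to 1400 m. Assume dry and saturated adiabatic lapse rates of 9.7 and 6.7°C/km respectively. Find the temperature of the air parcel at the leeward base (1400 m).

34.66°C

Dry to 2300 m: -9.7 × 1.1 km = -10.67°C, so T = 19.93°C.
Saturated to 4300 m: -6.7 × 2 km = -13.4°C, so T = 6.53°C.
Dry descent to 1400 m: +9.7 × 2.9 km = +28.13°C, so T = 34.66°C.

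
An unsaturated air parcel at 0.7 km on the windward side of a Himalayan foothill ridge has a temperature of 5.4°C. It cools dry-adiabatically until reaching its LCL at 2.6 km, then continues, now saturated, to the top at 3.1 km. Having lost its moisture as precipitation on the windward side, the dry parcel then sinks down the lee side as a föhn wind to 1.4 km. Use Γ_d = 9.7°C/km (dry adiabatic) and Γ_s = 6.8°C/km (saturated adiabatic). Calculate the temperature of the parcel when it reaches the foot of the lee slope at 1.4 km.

0.06°C

700 → 2600 m (dry, 9.7°C/km): ΔT = -9.7 × 1.9 = -18.43°C → T = -13.03°C
2600 → 3100 m (saturated, 6.8°C/km): ΔT = -6.8 × 0.5 = -3.4°C → T = -16.43°C
3100 → 1400 m (dry descent, 9.7°C/km): ΔT = +9.7 × 1.7 = +16.49°C → T = 0.06°C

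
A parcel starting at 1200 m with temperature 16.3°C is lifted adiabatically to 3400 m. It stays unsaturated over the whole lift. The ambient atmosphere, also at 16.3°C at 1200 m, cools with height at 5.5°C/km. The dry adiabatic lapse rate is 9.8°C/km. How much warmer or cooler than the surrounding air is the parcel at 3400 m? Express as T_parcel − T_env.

-9.46°C (parcel cooler than environment)

Parcel:
  Dry to 3400 m: -9.8 × 2.2 km = -21.56°C, so T = -5.26°C.
Environment:
  Environment to 3400 m: -5.5 × 2.2 km = -12.1°C, so T = 4.2°C.
T_parcel − T_env = -5.26 − 4.2 = -9.46°C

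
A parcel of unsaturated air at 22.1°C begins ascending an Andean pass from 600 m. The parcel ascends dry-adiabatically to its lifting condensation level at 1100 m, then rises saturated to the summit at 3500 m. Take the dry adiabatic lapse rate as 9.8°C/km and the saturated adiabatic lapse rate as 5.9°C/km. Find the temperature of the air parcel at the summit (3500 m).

600–1100 m, dry: Δz = 0.5 km ⇒ ΔT = -4.9°C; T = 17.2°C
1100–3500 m, saturated: Δz = 2.4 km ⇒ ΔT = -14.16°C; T = 3.04°C

3.04°C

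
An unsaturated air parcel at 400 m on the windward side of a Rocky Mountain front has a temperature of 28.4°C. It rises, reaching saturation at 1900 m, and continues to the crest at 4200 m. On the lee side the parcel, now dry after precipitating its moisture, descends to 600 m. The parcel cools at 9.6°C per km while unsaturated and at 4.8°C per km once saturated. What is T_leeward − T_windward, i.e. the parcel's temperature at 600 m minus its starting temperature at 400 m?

+9.12°C

400–1900 m, dry: Δz = 1.5 km ⇒ ΔT = -14.4°C; T = 14°C
1900–4200 m, saturated: Δz = 2.3 km ⇒ ΔT = -11.04°C; T = 2.96°C
4200–600 m, dry descent: Δz = 3.6 km ⇒ ΔT = +34.56°C; T = 37.52°C
Net change vs windward start: 37.52 − 28.4 = +9.12°C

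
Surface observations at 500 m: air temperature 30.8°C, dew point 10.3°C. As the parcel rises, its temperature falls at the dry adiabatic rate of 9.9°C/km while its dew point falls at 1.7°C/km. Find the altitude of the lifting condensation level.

T and T_d converge at 9.9 − 1.7 = 8.2°C per km
Height above start = (30.8 − 10.3) / 8.2 = 2.5 km
LCL altitude = 500 m + 2500 m = 3000 m

3000 m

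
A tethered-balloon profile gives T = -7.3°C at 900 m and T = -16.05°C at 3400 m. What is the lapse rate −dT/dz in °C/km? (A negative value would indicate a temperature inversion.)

Γ = −ΔT/Δz = (-7.3 − (-16.05)) / (3400 − 900) m
  = 8.75°C / 2.5 km = 3.5°C/km

3.5°C/km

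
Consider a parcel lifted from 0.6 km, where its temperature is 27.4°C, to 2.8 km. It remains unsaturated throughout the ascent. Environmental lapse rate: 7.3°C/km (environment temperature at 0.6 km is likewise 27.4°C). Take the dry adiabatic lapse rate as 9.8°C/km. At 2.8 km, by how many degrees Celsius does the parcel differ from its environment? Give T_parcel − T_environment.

Parcel:
  From 600 m to 2800 m (dry): cools by 9.8 × 2.2 = 21.56°C, giving 5.84°C.
Environment:
  From 600 m to 2800 m (environment): cools by 7.3 × 2.2 = 16.06°C, giving 11.34°C.
T_parcel − T_env = 5.84 − 11.34 = -5.5°C

-5.5°C (parcel cooler than environment)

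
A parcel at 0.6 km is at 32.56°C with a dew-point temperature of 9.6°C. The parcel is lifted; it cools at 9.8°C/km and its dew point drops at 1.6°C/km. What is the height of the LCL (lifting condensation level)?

3.4 km

T and T_d converge at 9.8 − 1.6 = 8.2°C per km
Height above start = (32.56 − 9.6) / 8.2 = 2.8 km
LCL altitude = 600 m + 2800 m = 3400 m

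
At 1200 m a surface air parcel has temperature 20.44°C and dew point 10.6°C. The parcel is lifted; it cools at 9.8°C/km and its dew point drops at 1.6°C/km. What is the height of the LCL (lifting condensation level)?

T and T_d converge at 9.8 − 1.6 = 8.2°C per km
Height above start = (20.44 − 10.6) / 8.2 = 1.2 km
LCL altitude = 1200 m + 1200 m = 2400 m

2400 m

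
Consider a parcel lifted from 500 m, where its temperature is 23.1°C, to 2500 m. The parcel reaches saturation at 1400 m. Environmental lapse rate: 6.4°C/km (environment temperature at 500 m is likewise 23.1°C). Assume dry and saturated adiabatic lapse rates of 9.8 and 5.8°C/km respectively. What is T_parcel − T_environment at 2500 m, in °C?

-2.4°C (parcel cooler than environment)

Parcel:
  500 → 1400 m (dry, 9.8°C/km): ΔT = -9.8 × 0.9 = -8.82°C → T = 14.28°C
  1400 → 2500 m (saturated, 5.8°C/km): ΔT = -5.8 × 1.1 = -6.38°C → T = 7.9°C
Environment:
  500 → 2500 m (environment, 6.4°C/km): ΔT = -6.4 × 2 = -12.8°C → T = 10.3°C
T_parcel − T_env = 7.9 − 10.3 = -2.4°C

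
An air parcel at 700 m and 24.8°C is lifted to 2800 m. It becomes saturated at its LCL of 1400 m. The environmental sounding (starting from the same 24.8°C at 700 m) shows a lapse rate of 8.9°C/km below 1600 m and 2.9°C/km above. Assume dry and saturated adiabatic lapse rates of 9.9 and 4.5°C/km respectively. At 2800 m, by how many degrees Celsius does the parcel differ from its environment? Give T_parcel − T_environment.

Parcel:
  Dry to 1400 m: -9.9 × 0.7 km = -6.93°C, so T = 17.87°C.
  Saturated to 2800 m: -4.5 × 1.4 km = -6.3°C, so T = 11.57°C.
Environment:
  Environment, lower layer to 1600 m: -8.9 × 0.9 km = -8.01°C, so T = 16.79°C.
  Environment, upper layer to 2800 m: -2.9 × 1.2 km = -3.48°C, so T = 13.31°C.
T_parcel − T_env = 11.57 − 13.31 = -1.74°C

-1.74°C (parcel cooler than environment)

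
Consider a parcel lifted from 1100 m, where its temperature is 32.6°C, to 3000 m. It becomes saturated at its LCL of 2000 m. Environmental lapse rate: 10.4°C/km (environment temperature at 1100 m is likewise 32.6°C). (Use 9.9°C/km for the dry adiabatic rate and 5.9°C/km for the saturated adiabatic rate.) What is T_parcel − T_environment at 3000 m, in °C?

+4.95°C (parcel warmer than environment)

Parcel:
  1100 → 2000 m (dry, 9.9°C/km): ΔT = -9.9 × 0.9 = -8.91°C → T = 23.69°C
  2000 → 3000 m (saturated, 5.9°C/km): ΔT = -5.9 × 1 = -5.9°C → T = 17.79°C
Environment:
  1100 → 3000 m (environment, 10.4°C/km): ΔT = -10.4 × 1.9 = -19.76°C → T = 12.84°C
T_parcel − T_env = 17.79 − 12.84 = +4.95°C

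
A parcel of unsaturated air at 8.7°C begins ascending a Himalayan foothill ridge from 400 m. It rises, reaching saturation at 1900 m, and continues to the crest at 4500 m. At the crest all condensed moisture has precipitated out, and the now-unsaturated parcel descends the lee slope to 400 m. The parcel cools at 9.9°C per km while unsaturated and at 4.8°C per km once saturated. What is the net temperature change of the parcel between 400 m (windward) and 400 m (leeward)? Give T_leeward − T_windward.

+13.26°C

400 → 1900 m (dry, 9.9°C/km): ΔT = -9.9 × 1.5 = -14.85°C → T = -6.15°C
1900 → 4500 m (saturated, 4.8°C/km): ΔT = -4.8 × 2.6 = -12.48°C → T = -18.63°C
4500 → 400 m (dry descent, 9.9°C/km): ΔT = +9.9 × 4.1 = +40.59°C → T = 21.96°C
Net change vs windward start: 21.96 − 8.7 = +13.26°C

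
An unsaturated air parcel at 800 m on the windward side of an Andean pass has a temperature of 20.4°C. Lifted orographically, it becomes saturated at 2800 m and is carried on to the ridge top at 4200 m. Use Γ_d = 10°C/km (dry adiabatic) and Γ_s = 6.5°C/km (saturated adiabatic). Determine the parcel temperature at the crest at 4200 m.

-8.7°C

800–2800 m, dry: Δz = 2 km ⇒ ΔT = -20°C; T = 0.4°C
2800–4200 m, saturated: Δz = 1.4 km ⇒ ΔT = -9.1°C; T = -8.7°C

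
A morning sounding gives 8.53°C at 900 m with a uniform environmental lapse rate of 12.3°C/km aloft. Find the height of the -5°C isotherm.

2000 m

Height above start = (8.53 − (-5)) / 12.3 = 1.1 km
Altitude = 900 m + 1100 m = 2000 m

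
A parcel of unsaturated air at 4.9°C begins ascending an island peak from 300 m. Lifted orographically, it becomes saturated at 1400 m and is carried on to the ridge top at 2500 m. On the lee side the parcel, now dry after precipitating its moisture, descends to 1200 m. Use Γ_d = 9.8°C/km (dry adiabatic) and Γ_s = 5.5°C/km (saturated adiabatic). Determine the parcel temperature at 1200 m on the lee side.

300–1400 m, dry: Δz = 1.1 km ⇒ ΔT = -10.78°C; T = -5.88°C
1400–2500 m, saturated: Δz = 1.1 km ⇒ ΔT = -6.05°C; T = -11.93°C
2500–1200 m, dry descent: Δz = 1.3 km ⇒ ΔT = +12.74°C; T = 0.81°C

0.81°C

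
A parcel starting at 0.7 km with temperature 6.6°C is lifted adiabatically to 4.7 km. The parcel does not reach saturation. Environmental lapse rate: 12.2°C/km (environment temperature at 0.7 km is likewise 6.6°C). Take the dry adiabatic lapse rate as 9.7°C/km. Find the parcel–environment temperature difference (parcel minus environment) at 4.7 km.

+10°C (parcel warmer than environment)

Parcel:
  Dry to 4700 m: -9.7 × 4 km = -38.8°C, so T = -32.2°C.
Environment:
  Environment to 4700 m: -12.2 × 4 km = -48.8°C, so T = -42.2°C.
T_parcel − T_env = -32.2 − (-42.2) = +10°C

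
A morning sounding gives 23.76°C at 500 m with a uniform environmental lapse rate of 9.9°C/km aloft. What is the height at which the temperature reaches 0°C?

2900 m

Height above start = (23.76 − 0) / 9.9 = 2.4 km
Altitude = 500 m + 2400 m = 2900 m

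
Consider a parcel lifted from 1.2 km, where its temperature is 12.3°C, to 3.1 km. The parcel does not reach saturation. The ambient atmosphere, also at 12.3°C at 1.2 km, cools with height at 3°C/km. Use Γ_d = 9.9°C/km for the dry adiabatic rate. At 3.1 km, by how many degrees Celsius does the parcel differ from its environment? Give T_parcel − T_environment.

-13.11°C (parcel cooler than environment)

Parcel:
  Dry to 3100 m: -9.9 × 1.9 km = -18.81°C, so T = -6.51°C.
Environment:
  Environment to 3100 m: -3 × 1.9 km = -5.7°C, so T = 6.6°C.
T_parcel − T_env = -6.51 − 6.6 = -13.11°C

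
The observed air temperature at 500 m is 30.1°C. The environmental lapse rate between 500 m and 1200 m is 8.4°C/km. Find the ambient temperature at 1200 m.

500 → 1200 m (environmental, 8.4°C/km): ΔT = -8.4 × 0.7 = -5.88°C → T = 24.22°C

24.22°C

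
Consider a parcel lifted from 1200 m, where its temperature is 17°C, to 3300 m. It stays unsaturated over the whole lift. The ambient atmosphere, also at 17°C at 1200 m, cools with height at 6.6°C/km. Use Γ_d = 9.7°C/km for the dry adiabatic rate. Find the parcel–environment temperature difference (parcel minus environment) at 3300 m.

Parcel:
  Dry to 3300 m: -9.7 × 2.1 km = -20.37°C, so T = -3.37°C.
Environment:
  Environment to 3300 m: -6.6 × 2.1 km = -13.86°C, so T = 3.14°C.
T_parcel − T_env = -3.37 − 3.14 = -6.51°C

-6.51°C (parcel cooler than environment)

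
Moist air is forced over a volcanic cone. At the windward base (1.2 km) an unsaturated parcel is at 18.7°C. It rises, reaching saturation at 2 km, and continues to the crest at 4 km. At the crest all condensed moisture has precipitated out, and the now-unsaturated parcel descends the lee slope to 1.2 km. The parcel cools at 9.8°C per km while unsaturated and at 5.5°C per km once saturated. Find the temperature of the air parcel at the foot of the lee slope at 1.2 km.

27.3°C

From 1200 m to 2000 m (dry): cools by 9.8 × 0.8 = 7.84°C, giving 10.86°C.
From 2000 m to 4000 m (saturated): cools by 5.5 × 2 = 11°C, giving -0.14°C.
From 4000 m to 1200 m (dry descent): warms by 9.8 × 2.8 = 27.44°C, giving 27.3°C.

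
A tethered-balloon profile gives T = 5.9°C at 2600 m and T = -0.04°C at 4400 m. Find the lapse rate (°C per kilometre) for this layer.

3.3°C/km

Γ = −ΔT/Δz = (5.9 − (-0.04)) / (4400 − 2600) m
  = 5.94°C / 1.8 km = 3.3°C/km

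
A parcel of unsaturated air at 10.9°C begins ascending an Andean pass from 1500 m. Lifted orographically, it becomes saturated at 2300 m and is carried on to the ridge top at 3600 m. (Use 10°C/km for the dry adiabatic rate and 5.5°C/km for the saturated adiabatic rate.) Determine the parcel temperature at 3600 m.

-4.25°C

Dry to 2300 m: -10 × 0.8 km = -8°C, so T = 2.9°C.
Saturated to 3600 m: -5.5 × 1.3 km = -7.15°C, so T = -4.25°C.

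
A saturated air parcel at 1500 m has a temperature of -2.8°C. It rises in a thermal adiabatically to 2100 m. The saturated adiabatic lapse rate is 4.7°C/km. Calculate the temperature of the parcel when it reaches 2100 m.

1500 → 2100 m (saturated adiabatic, 4.7°C/km): ΔT = -4.7 × 0.6 = -2.82°C → T = -5.62°C

-5.62°C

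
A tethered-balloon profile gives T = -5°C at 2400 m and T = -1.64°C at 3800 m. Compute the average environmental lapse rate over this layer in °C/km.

Γ = −ΔT/Δz = (-5 − (-1.64)) / (3800 − 2400) m
  = -3.36°C / 1.4 km = -2.4°C/km

-2.4°C/km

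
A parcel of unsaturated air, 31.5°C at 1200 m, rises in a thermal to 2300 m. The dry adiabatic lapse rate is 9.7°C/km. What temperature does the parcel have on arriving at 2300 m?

Dry adiabatic to 2300 m: -9.7 × 1.1 km = -10.67°C, so T = 20.83°C.

20.83°C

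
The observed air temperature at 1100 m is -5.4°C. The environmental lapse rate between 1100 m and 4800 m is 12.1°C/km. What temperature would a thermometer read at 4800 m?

-50.17°C

From 1100 m to 4800 m (environmental): cools by 12.1 × 3.7 = 44.77°C, giving -50.17°C.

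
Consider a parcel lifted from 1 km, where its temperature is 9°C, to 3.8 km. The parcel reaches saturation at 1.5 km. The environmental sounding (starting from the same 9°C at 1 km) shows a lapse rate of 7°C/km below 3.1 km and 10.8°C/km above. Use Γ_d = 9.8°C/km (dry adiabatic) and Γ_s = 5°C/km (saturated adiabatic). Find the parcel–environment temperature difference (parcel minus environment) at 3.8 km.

+5.86°C (parcel warmer than environment)

Parcel:
  1000 → 1500 m (dry, 9.8°C/km): ΔT = -9.8 × 0.5 = -4.9°C → T = 4.1°C
  1500 → 3800 m (saturated, 5°C/km): ΔT = -5 × 2.3 = -11.5°C → T = -7.4°C
Environment:
  1000 → 3100 m (environment, lower layer, 7°C/km): ΔT = -7 × 2.1 = -14.7°C → T = -5.7°C
  3100 → 3800 m (environment, upper layer, 10.8°C/km): ΔT = -10.8 × 0.7 = -7.56°C → T = -13.26°C
T_parcel − T_env = -7.4 − (-13.26) = +5.86°C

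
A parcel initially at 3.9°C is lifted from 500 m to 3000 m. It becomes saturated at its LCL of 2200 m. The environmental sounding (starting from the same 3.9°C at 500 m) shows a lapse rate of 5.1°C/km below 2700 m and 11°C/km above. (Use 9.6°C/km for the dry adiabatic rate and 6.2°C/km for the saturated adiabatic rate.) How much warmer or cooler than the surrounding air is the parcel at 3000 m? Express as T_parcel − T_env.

-6.76°C (parcel cooler than environment)

Parcel:
  Dry to 2200 m: -9.6 × 1.7 km = -16.32°C, so T = -12.42°C.
  Saturated to 3000 m: -6.2 × 0.8 km = -4.96°C, so T = -17.38°C.
Environment:
  Environment, lower layer to 2700 m: -5.1 × 2.2 km = -11.22°C, so T = -7.32°C.
  Environment, upper layer to 3000 m: -11 × 0.3 km = -3.3°C, so T = -10.62°C.
T_parcel − T_env = -17.38 − (-10.62) = -6.76°C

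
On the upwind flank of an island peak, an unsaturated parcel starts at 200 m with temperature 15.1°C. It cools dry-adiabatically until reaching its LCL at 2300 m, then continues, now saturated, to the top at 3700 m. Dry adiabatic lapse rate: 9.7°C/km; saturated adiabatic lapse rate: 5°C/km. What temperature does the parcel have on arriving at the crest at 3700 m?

-12.27°C

200 → 2300 m (dry, 9.7°C/km): ΔT = -9.7 × 2.1 = -20.37°C → T = -5.27°C
2300 → 3700 m (saturated, 5°C/km): ΔT = -5 × 1.4 = -7°C → T = -12.27°C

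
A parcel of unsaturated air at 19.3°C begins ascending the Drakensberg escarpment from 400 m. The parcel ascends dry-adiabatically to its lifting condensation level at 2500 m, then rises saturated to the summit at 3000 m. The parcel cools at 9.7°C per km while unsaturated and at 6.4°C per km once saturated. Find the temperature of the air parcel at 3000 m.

-4.27°C

400–2500 m, dry: Δz = 2.1 km ⇒ ΔT = -20.37°C; T = -1.07°C
2500–3000 m, saturated: Δz = 0.5 km ⇒ ΔT = -3.2°C; T = -4.27°C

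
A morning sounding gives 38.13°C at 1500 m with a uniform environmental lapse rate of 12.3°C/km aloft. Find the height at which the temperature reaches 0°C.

4600 m

Height above start = (38.13 − 0) / 12.3 = 3.1 km
Altitude = 1500 m + 3100 m = 4600 m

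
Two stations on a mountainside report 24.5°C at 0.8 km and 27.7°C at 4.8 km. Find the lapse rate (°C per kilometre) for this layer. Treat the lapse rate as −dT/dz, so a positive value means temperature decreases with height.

-0.8°C/km

Γ = −ΔT/Δz = (24.5 − 27.7) / (4800 − 800) m
  = -3.2°C / 4 km = -0.8°C/km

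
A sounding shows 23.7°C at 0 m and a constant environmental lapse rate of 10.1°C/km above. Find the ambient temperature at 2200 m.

Environmental to 2200 m: -10.1 × 2.2 km = -22.22°C, so T = 1.48°C.

1.48°C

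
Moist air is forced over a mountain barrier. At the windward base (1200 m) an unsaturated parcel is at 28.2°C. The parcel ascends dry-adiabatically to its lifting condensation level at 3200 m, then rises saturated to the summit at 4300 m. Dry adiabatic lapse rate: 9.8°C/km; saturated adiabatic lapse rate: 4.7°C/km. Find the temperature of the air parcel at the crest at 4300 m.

Dry to 3200 m: -9.8 × 2 km = -19.6°C, so T = 8.6°C.
Saturated to 4300 m: -4.7 × 1.1 km = -5.17°C, so T = 3.43°C.

3.43°C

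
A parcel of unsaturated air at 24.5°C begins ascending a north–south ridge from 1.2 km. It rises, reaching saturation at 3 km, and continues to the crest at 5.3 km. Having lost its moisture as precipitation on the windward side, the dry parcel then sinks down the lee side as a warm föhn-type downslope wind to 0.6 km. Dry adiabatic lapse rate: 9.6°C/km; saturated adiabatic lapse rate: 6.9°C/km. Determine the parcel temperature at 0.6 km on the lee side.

36.47°C

1200 → 3000 m (dry, 9.6°C/km): ΔT = -9.6 × 1.8 = -17.28°C → T = 7.22°C
3000 → 5300 m (saturated, 6.9°C/km): ΔT = -6.9 × 2.3 = -15.87°C → T = -8.65°C
5300 → 600 m (dry descent, 9.6°C/km): ΔT = +9.6 × 4.7 = +45.12°C → T = 36.47°C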